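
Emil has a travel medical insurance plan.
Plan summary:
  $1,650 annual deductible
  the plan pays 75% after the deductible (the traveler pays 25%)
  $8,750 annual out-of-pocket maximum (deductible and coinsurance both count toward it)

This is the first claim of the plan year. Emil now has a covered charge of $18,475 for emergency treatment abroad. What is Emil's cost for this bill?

$5,856.25

The full $1,650 deductible is still open; $1,650 of this bill applies to it.
That leaves $18,475 − $1,650 = $16,825 for coinsurance.
25% of $16,825 = $4,206.25 falls to the traveler.
So the traveler owes $1,650 + $4,206.25 = $5,856.25 before any cap.
Cumulative spending $0 + $5,856.25 = $5,856.25 stays under the $8,750 maximum.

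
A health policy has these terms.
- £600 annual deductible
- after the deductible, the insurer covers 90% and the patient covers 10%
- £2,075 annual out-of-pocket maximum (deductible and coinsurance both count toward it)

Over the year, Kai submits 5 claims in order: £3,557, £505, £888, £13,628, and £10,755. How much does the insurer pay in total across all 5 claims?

£27,258

Bill 1, £3,557: deductible takes £600, £2,957 remains; coinsurance £2,957 × 10% = £295.70. Cost to patient: £895.70. OOP to date £895.70. Plan pays £3,557 − £895.70 = £2,661.30.
Bill 2, £505: deductible met; 10% of £505 = £50.50. Patient owes £50.50 (running OOP £946.20). Plan pays £505 − £50.50 = £454.50.
Bill 3, £888: deductible met; 10% of £888 = £88.80. Cost to patient: £88.80. OOP to date £1,035. Insurer: £888 − £88.80 = £799.20.
Bill 4, £13,628: 10% coinsurance on £13,628 = £1,362.80. Adding that to £1,035 gives £2,397.80, past the £2,075 cap; patient pays only £2,075 − £1,035 = £1,040. Insurer: £13,628 − £1,040 = £12,588.
Bill 5, £10,755: 10% coinsurance on £10,755 = £1,075.50. Adding that to £2,075 gives £3,150.50, past the £2,075 cap; patient pays only £2,075 − £2,075 = £0. Plan pays £10,755 − £0 = £10,755.
Insurer total = bills − patient's total = £29,333 − £2,075 = £27,258.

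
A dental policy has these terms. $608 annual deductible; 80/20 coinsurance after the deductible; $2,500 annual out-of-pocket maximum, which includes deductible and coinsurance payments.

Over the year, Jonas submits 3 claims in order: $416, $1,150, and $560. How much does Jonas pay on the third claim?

$112

Claim 1 — $416: all of it applies to the deductible. Patient owes $416 (running OOP $416).
Claim 2 — $1,150: deductible takes $192, $958 remains; 20% of $958 = $191.60. Patient owes $383.60 (running OOP $799.60).
Claim 3 — $560: 20% coinsurance on $560 = $112. Patient pays $112; OOP now $911.60.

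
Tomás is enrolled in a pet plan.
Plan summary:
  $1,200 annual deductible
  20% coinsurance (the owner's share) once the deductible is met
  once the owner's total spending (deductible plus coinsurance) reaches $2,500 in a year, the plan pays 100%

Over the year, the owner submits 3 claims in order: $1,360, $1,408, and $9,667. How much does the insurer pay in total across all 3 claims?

$9,935

#1 ($1,360): deductible takes $1,200, $160 remains; coinsurance $160 × 20% = $32. Owner owes $1,232 (running OOP $1,232). Insurer: $1,360 − $1,232 = $128.
#2 ($1,408): 20% coinsurance on $1,408 = $281.60. Cost to owner: $281.60. OOP to date $1,513.60. Plan pays $1,408 − $281.60 = $1,126.40.
#3 ($9,667): deductible met; 20% of $9,667 = $1,933.40. OOP would hit $3,447 > $2,500, so the cap limits the owner to $2,500 − $1,513.60 = $986.40. Insurer: $9,667 − $986.40 = $8,680.60.
Insurer total = bills − owner's total = $12,435 − $2,500 = $9,935.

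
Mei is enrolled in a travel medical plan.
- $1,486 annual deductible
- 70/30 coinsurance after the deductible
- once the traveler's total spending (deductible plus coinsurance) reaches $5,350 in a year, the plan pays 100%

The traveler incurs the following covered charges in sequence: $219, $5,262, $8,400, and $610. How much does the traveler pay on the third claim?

$2,520

#1 ($219): all of it applies to the deductible. Traveler pays $219; OOP now $219.
#2 ($5,262): deductible takes $1,267, $3,995 remains; traveler's 30% is $1,198.50. Traveler pays $2,465.50; OOP now $2,684.50.
#3 ($8,400): deductible already satisfied, so traveler's share is 30% × $8,400 = $2,520. Traveler pays $2,520; OOP now $5,204.50.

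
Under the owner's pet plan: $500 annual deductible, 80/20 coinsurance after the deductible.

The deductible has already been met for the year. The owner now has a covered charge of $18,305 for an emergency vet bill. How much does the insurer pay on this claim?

$14,644

The deductible is already satisfied, so the full bill goes to coinsurance.
20% of $18,305 = $3,661 falls to the owner.
Insurer pays the balance: $18,305 − $3,661 = $14,644.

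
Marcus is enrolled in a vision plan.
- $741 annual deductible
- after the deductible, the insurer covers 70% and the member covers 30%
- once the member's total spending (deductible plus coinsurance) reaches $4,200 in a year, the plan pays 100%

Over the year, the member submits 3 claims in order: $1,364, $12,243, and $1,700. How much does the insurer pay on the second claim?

$8,970.90

Claim 1 — $1,364: $741 to deductible, leaving $623; coinsurance $623 × 30% = $186.90. Member owes $927.90 (running OOP $927.90). Plan pays $1,364 − $927.90 = $436.10.
Claim 2 — $12,243: 30% coinsurance on $12,243 = $3,672.90. That would push OOP to $4,600.80, over the $4,200 cap, so member pays $4,200 − $927.90 = $3,272.10. Plan pays $12,243 − $3,272.10 = $8,970.90.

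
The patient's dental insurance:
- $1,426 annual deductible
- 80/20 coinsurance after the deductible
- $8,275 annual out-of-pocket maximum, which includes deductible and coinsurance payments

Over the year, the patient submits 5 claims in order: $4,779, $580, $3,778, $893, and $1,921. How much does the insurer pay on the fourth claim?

Claim 1 ($4,779): $1,426 to deductible, leaving $3,353; patient's 20% is $670.60. Cost to patient: $2,096.60. OOP to date $2,096.60. Insurer: $4,779 − $2,096.60 = $2,682.40.
Claim 2 ($580): deductible already satisfied, so patient's share is 20% × $580 = $116. Cost to patient: $116. OOP to date $2,212.60. Insurer: $580 − $116 = $464.
Claim 3 ($3,778): deductible already satisfied, so patient's share is 20% × $3,778 = $755.60. Patient pays $755.60; OOP now $2,968.20. Plan pays $3,778 − $755.60 = $3,022.40.
Claim 4 ($893): deductible met; 20% of $893 = $178.60. Cost to patient: $178.60. OOP to date $3,146.80. Plan pays $893 − $178.60 = $714.40.

$714.40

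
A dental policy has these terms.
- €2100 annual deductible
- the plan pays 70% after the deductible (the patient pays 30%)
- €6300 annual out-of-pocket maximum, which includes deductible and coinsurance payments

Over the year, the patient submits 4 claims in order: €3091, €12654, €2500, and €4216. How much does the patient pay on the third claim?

€106.50

Claim 1 (€3091): deductible takes €2100, €991 remains; 30% of €991 = €297.30. Cost to patient: €2397.30. OOP to date €2397.30.
Claim 2 (€12654): deductible already satisfied, so patient's share is 30% × €12654 = €3796.20. Patient pays €3796.20; OOP now €6193.50.
Claim 3 (€2500): deductible met; 30% of €2500 = €750. Adding that to €6193.50 gives €6943.50, past the €6300 cap; patient pays only €6300 − €6193.50 = €106.50.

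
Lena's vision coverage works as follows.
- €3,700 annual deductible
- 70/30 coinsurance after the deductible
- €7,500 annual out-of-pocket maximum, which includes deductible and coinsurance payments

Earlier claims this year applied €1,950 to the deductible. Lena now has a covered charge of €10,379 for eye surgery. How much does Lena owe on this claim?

€1,950 of the €3,700 deductible is already met, leaving €1,750.
The remaining €8,629 (= €10,379 − €1,750) moves to coinsurance.
30% of €8,629 = €2,588.70 falls to the member.
Member responsibility before any cap: €1,750 + €2,588.70 = €4,338.70.
Total out-of-pocket so far would be €1,950 + €4,338.70 = €6,288.70, below the €7,500 cap — no reduction.

€4,338.70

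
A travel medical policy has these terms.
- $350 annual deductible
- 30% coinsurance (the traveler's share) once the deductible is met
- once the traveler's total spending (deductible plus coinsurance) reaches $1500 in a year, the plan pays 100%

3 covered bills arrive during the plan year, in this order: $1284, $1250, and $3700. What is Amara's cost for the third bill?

$494.80

Claim 1 — $1284: $350 to deductible, leaving $934; 30% of $934 = $280.20. Cost to traveler: $630.20. OOP to date $630.20.
Claim 2 — $1250: deductible already satisfied, so traveler's share is 30% × $1250 = $375. Cost to traveler: $375. OOP to date $1005.20.
Claim 3 — $3700: 30% coinsurance on $3700 = $1110. Adding that to $1005.20 gives $2115.20, past the $1500 cap; traveler pays only $1500 − $1005.20 = $494.80.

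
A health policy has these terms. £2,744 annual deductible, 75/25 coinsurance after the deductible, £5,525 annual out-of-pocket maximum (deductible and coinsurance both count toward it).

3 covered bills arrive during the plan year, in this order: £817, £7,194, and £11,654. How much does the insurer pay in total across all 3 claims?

Claim 1 — £817: fully absorbed by the deductible. Cost to patient: £817. OOP to date £817. Plan pays £817 − £817 = £0.
Claim 2 — £7,194: £1,927 finishes the deductible; £5,267 goes to coinsurance; coinsurance £5,267 × 25% = £1,316.75. Patient pays £3,243.75; OOP now £4,060.75. Insurer: £7,194 − £3,243.75 = £3,950.25.
Claim 3 — £11,654: 25% coinsurance on £11,654 = £2,913.50. OOP would hit £6,974.25 > £5,525, so the cap limits the patient to £5,525 − £4,060.75 = £1,464.25. Plan pays £11,654 − £1,464.25 = £10,189.75.
Insurer total: £0 + £3,950.25 + £10,189.75 = £14,140.

£14,140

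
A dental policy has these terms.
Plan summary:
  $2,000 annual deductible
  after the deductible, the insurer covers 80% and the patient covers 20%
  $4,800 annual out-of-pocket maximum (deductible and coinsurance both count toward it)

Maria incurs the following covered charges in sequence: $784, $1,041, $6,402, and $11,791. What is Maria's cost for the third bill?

Bill 1, $784: all of it applies to the deductible. Patient pays $784; OOP now $784.
Bill 2, $1,041: entire amount goes to the deductible. Patient pays $1,041; OOP now $1,825.
Bill 3, $6,402: deductible takes $175, $6,227 remains; coinsurance $6,227 × 20% = $1,245.40. Cost to patient: $1,420.40. OOP to date $3,245.40.

$1,420.40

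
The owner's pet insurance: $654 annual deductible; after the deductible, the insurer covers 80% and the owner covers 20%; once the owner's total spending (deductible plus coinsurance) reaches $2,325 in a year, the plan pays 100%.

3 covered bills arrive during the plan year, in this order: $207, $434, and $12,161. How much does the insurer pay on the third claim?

$10,477

Claim 1 — $207: all of it applies to the deductible. Cost to owner: $207. OOP to date $207. Plan pays $207 − $207 = $0.
Claim 2 — $434: fully absorbed by the deductible. Owner pays $434; OOP now $641. Insurer: $434 − $434 = $0.
Claim 3 — $12,161: $13 finishes the deductible; $12,148 goes to coinsurance; coinsurance $12,148 × 20% = $2,429.60. Claim cost before the cap: $13 + $2,429.60 = $2,442.60. That would push OOP to $3,083.60, over the $2,325 cap, so owner pays $2,325 − $641 = $1,684. Plan pays $12,161 − $1,684 = $10,477.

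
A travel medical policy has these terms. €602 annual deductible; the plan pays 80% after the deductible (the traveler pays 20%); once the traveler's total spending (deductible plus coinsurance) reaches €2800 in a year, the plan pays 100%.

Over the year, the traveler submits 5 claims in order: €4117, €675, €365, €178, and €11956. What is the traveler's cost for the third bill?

#1 (€4117): €602 finishes the deductible; €3515 goes to coinsurance; traveler's 20% is €703. Traveler owes €1305 (running OOP €1305).
#2 (€675): deductible met; 20% of €675 = €135. Traveler pays €135; OOP now €1440.
#3 (€365): 20% coinsurance on €365 = €73. Traveler pays €73; OOP now €1513.

€73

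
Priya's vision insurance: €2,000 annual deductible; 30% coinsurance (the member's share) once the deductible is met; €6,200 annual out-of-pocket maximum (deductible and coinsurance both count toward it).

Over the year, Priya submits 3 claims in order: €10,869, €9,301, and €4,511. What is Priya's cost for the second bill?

Claim 1 (€10,869): €2,000 to deductible, leaving €8,869; member's 30% is €2,660.70. Member pays €4,660.70; OOP now €4,660.70.
Claim 2 (€9,301): 30% coinsurance on €9,301 = €2,790.30. OOP would hit €7,451 > €6,200, so the cap limits the member to €6,200 − €4,660.70 = €1,539.30.

€1,539.30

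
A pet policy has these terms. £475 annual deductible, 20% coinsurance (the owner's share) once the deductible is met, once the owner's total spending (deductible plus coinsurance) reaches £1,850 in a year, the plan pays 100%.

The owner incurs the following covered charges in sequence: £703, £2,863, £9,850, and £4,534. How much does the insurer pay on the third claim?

£9,093.20

Claim 1 — £703: £475 finishes the deductible; £228 goes to coinsurance; coinsurance £228 × 20% = £45.60. Owner owes £520.60 (running OOP £520.60). Insurer: £703 − £520.60 = £182.40.
Claim 2 — £2,863: deductible met; 20% of £2,863 = £572.60. Owner owes £572.60 (running OOP £1,093.20). Insurer: £2,863 − £572.60 = £2,290.40.
Claim 3 — £9,850: deductible already satisfied, so owner's share is 20% × £9,850 = £1,970. That would push OOP to £3,063.20, over the £1,850 cap, so owner pays £1,850 − £1,093.20 = £756.80. Insurer: £9,850 − £756.80 = £9,093.20.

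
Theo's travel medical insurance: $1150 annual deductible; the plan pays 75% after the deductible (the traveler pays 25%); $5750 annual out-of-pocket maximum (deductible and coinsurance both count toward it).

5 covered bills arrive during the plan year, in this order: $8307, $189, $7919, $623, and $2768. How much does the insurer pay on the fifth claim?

$2140

Bill 1, $8307: deductible takes $1150, $7157 remains; traveler's 25% is $1789.25. Traveler owes $2939.25 (running OOP $2939.25). Insurer: $8307 − $2939.25 = $5367.75.
Bill 2, $189: deductible already satisfied, so traveler's share is 25% × $189 = $47.25. Traveler pays $47.25; OOP now $2986.50. Insurer: $189 − $47.25 = $141.75.
Bill 3, $7919: deductible already satisfied, so traveler's share is 25% × $7919 = $1979.75. Cost to traveler: $1979.75. OOP to date $4966.25. Plan pays $7919 − $1979.75 = $5939.25.
Bill 4, $623: deductible already satisfied, so traveler's share is 25% × $623 = $155.75. Traveler owes $155.75 (running OOP $5122). Plan pays $623 − $155.75 = $467.25.
Bill 5, $2768: deductible already satisfied, so traveler's share is 25% × $2768 = $692. That would push OOP to $5814, over the $5750 cap, so traveler pays $5750 − $5122 = $628. Plan pays $2768 − $628 = $2140.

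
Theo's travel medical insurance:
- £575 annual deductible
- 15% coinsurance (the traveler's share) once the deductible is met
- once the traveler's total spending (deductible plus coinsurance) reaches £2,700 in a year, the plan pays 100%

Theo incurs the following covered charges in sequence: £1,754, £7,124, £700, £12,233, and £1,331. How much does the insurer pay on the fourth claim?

#1 (£1,754): £575 to deductible, leaving £1,179; 15% of £1,179 = £176.85. Cost to traveler: £751.85. OOP to date £751.85. Plan pays £1,754 − £751.85 = £1,002.15.
#2 (£7,124): deductible met; 15% of £7,124 = £1,068.60. Cost to traveler: £1,068.60. OOP to date £1,820.45. Insurer: £7,124 − £1,068.60 = £6,055.40.
#3 (£700): deductible already satisfied, so traveler's share is 15% × £700 = £105. Traveler owes £105 (running OOP £1,925.45). Plan pays £700 − £105 = £595.
#4 (£12,233): deductible met; 15% of £12,233 = £1,834.95. Adding that to £1,925.45 gives £3,760.40, past the £2,700 cap; traveler pays only £2,700 − £1,925.45 = £774.55. Insurer: £12,233 − £774.55 = £11,458.45.

£11,458.45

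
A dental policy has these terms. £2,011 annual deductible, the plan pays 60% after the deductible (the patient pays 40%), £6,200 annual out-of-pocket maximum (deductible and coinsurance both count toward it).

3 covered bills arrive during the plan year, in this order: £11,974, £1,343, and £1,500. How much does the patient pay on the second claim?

Bill 1, £11,974: £2,011 finishes the deductible; £9,963 goes to coinsurance; patient's 40% is £3,985.20. Patient owes £5,996.20 (running OOP £5,996.20).
Bill 2, £1,343: deductible already satisfied, so patient's share is 40% × £1,343 = £537.20. That would push OOP to £6,533.40, over the £6,200 cap, so patient pays £6,200 − £5,996.20 = £203.80.

£203.80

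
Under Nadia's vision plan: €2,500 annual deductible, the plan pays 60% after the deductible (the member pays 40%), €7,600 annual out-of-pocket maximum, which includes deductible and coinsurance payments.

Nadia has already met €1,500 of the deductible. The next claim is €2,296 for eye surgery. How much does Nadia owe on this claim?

Deductible still to meet: €2,500 − €1,500 = €1,000.
That leaves €2,296 − €1,000 = €1,296 for coinsurance.
Coinsurance: €1,296 × 40% = €518.40.
So the member owes €1,000 + €518.40 = €1,518.40 before any cap.
Cumulative spending €1,500 + €1,518.40 = €3,018.40 stays under the €7,600 maximum.

€1,518.40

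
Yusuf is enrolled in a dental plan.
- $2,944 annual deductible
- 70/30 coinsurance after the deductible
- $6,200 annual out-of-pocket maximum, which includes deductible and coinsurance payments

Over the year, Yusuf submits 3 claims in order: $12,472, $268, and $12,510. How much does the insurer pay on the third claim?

Claim 1 ($12,472): $2,944 finishes the deductible; $9,528 goes to coinsurance; 30% of $9,528 = $2,858.40. Patient pays $5,802.40; OOP now $5,802.40. Plan pays $12,472 − $5,802.40 = $6,669.60.
Claim 2 ($268): deductible already satisfied, so patient's share is 30% × $268 = $80.40. Patient pays $80.40; OOP now $5,882.80. Insurer: $268 − $80.40 = $187.60.
Claim 3 ($12,510): 30% coinsurance on $12,510 = $3,753. OOP would hit $9,635.80 > $6,200, so the cap limits the patient to $6,200 − $5,882.80 = $317.20. Insurer: $12,510 − $317.20 = $12,192.80.

$12,192.80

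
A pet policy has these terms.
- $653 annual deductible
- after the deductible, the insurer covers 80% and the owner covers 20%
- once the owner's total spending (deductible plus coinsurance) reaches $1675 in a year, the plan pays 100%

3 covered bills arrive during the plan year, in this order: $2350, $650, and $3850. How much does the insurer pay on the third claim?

Claim 1 ($2350): deductible takes $653, $1697 remains; 20% of $1697 = $339.40. Cost to owner: $992.40. OOP to date $992.40. Insurer: $2350 − $992.40 = $1357.60.
Claim 2 ($650): deductible already satisfied, so owner's share is 20% × $650 = $130. Owner owes $130 (running OOP $1122.40). Plan pays $650 − $130 = $520.
Claim 3 ($3850): deductible met; 20% of $3850 = $770. That would push OOP to $1892.40, over the $1675 cap, so owner pays $1675 − $1122.40 = $552.60. Plan pays $3850 − $552.60 = $3297.40.

$3297.40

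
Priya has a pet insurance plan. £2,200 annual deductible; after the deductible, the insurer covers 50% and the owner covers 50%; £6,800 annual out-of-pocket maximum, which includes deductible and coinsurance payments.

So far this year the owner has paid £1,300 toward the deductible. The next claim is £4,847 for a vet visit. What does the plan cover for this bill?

£1,973.50

Deductible still to meet: £2,200 − £1,300 = £900.
After the £900 deductible portion, £4,847 − £900 = £3,947 is subject to coinsurance.
50% of £3,947 = £1,973.50 falls to the owner.
Owner responsibility before any cap: £900 + £1,973.50 = £2,873.50.
Total out-of-pocket so far would be £1,300 + £2,873.50 = £4,173.50, below the £6,800 cap — no reduction.
The insurer covers the remainder: £4,847 − £2,873.50 = £1,973.50.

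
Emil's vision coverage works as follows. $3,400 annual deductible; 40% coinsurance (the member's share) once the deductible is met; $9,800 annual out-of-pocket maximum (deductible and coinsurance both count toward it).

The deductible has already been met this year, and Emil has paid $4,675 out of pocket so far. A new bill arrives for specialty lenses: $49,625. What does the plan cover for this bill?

$44,500

The deductible is already satisfied, so the full bill goes to coinsurance.
Member's 40% share of $49,625 is $19,850.
Adding $19,850 to the $4,675 already spent would give $24,525, which exceeds the $9,800 cap; the member pays just $9,800 − $4,675 = $5,125.
The plan picks up $49,625 − $5,125 = $44,500.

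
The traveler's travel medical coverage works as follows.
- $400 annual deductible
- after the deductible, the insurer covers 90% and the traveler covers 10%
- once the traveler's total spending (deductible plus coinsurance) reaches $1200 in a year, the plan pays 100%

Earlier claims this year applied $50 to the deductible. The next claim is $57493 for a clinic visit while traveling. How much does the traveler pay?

Deductible still to meet: $400 − $50 = $350.
The remaining $57143 (= $57493 − $350) moves to coinsurance.
Traveler's 10% share of $57143 is $5714.30.
So the traveler owes $350 + $5714.30 = $6064.30 before any cap.
Year-to-date out-of-pocket would reach $50 + $6064.30 = $6114.30, above the $1200 maximum, so the traveler pays only $1200 − $50 = $1150.

$1150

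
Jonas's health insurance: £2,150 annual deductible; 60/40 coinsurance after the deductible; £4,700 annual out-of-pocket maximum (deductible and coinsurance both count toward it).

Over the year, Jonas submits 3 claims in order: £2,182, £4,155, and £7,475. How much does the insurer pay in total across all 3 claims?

£9,112

#1 (£2,182): deductible takes £2,150, £32 remains; patient's 40% is £12.80. Cost to patient: £2,162.80. OOP to date £2,162.80. Insurer: £2,182 − £2,162.80 = £19.20.
#2 (£4,155): deductible met; 40% of £4,155 = £1,662. Patient pays £1,662; OOP now £3,824.80. Insurer: £4,155 − £1,662 = £2,493.
#3 (£7,475): deductible already satisfied, so patient's share is 40% × £7,475 = £2,990. Adding that to £3,824.80 gives £6,814.80, past the £4,700 cap; patient pays only £4,700 − £3,824.80 = £875.20. Plan pays £7,475 − £875.20 = £6,599.80.
Insurer total: £19.20 + £2,493 + £6,599.80 = £9,112.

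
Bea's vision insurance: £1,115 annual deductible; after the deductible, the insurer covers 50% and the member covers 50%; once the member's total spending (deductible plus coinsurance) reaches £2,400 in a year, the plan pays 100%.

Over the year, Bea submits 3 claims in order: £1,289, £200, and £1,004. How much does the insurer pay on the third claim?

£502

Bill 1, £1,289: £1,115 to deductible, leaving £174; 50% of £174 = £87. Member owes £1,202 (running OOP £1,202). Insurer: £1,289 − £1,202 = £87.
Bill 2, £200: 50% coinsurance on £200 = £100. Cost to member: £100. OOP to date £1,302. Plan pays £200 − £100 = £100.
Bill 3, £1,004: 50% coinsurance on £1,004 = £502. Member owes £502 (running OOP £1,804). Plan pays £1,004 − £502 = £502.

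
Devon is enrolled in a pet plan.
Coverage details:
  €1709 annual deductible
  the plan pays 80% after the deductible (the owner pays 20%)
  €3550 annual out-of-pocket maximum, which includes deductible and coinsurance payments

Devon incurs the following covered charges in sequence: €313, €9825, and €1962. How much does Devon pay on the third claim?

€155.20

Claim 1 (€313): fully absorbed by the deductible. Owner owes €313 (running OOP €313).
Claim 2 (€9825): €1396 finishes the deductible; €8429 goes to coinsurance; owner's 20% is €1685.80. Cost to owner: €3081.80. OOP to date €3394.80.
Claim 3 (€1962): deductible already satisfied, so owner's share is 20% × €1962 = €392.40. Adding that to €3394.80 gives €3787.20, past the €3550 cap; owner pays only €3550 − €3394.80 = €155.20.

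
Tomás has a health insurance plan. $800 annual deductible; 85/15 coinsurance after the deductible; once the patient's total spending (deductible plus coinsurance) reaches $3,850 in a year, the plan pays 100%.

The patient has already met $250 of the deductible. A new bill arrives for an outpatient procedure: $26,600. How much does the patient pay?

$3,600

Remaining deductible: $800 − $250 = $550.
That leaves $26,600 − $550 = $26,050 for coinsurance.
Patient's 15% share of $26,050 is $3,907.50.
So the patient owes $550 + $3,907.50 = $4,457.50 before any cap.
Adding $4,457.50 to the $250 already spent would give $4,707.50, which exceeds the $3,850 cap; the patient pays just $3,850 − $250 = $3,600.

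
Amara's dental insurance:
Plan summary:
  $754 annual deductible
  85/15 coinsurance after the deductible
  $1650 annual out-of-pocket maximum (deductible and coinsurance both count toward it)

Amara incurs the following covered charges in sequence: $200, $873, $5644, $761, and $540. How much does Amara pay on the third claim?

Claim 1 — $200: fully absorbed by the deductible. Patient pays $200; OOP now $200.
Claim 2 — $873: deductible takes $554, $319 remains; 15% of $319 = $47.85. Cost to patient: $601.85. OOP to date $801.85.
Claim 3 — $5644: deductible already satisfied, so patient's share is 15% × $5644 = $846.60. Patient pays $846.60; OOP now $1648.45.

$846.60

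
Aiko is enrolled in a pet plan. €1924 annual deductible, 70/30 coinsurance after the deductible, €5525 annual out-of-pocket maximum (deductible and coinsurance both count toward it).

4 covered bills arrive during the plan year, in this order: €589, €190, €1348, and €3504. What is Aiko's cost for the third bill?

#1 (€589): fully absorbed by the deductible. Cost to owner: €589. OOP to date €589.
#2 (€190): all of it applies to the deductible. Cost to owner: €190. OOP to date €779.
#3 (€1348): €1145 finishes the deductible; €203 goes to coinsurance; owner's 30% is €60.90. Owner pays €1205.90; OOP now €1984.90.

€1205.90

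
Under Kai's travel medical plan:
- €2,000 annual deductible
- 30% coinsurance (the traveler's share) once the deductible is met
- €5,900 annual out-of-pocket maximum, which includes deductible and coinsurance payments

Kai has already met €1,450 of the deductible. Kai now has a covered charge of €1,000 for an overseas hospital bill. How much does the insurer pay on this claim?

€315

Remaining deductible: €2,000 − €1,450 = €550.
The remaining €450 (= €1,000 − €550) moves to coinsurance.
30% of €450 = €135 falls to the traveler.
So the traveler owes €550 + €135 = €685 before any cap.
Cumulative spending €1,450 + €685 = €2,135 stays under the €5,900 maximum.
The insurer covers the remainder: €1,000 − €685 = €315.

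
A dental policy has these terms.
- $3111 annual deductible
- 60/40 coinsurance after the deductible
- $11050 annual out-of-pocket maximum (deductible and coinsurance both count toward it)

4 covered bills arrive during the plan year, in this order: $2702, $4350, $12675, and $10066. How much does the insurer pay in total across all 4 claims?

$18743

Claim 1 ($2702): entire amount goes to the deductible. Patient pays $2702; OOP now $2702. Insurer: $2702 − $2702 = $0.
Claim 2 ($4350): deductible takes $409, $3941 remains; 40% of $3941 = $1576.40. Patient pays $1985.40; OOP now $4687.40. Plan pays $4350 − $1985.40 = $2364.60.
Claim 3 ($12675): deductible met; 40% of $12675 = $5070. Cost to patient: $5070. OOP to date $9757.40. Plan pays $12675 − $5070 = $7605.
Claim 4 ($10066): 40% coinsurance on $10066 = $4026.40. That would push OOP to $13783.80, over the $11050 cap, so patient pays $11050 − $9757.40 = $1292.60. Insurer: $10066 − $1292.60 = $8773.40.
Insurer total = bills − patient's total = $29793 − $11050 = $18743.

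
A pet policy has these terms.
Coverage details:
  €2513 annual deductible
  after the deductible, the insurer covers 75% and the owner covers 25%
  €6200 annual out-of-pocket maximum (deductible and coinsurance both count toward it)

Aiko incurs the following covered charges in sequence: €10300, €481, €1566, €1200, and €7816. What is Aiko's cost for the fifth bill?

€928.50

Bill 1, €10300: €2513 finishes the deductible; €7787 goes to coinsurance; coinsurance €7787 × 25% = €1946.75. Cost to owner: €4459.75. OOP to date €4459.75.
Bill 2, €481: 25% coinsurance on €481 = €120.25. Owner owes €120.25 (running OOP €4580).
Bill 3, €1566: deductible already satisfied, so owner's share is 25% × €1566 = €391.50. Cost to owner: €391.50. OOP to date €4971.50.
Bill 4, €1200: 25% coinsurance on €1200 = €300. Owner pays €300; OOP now €5271.50.
Bill 5, €7816: deductible met; 25% of €7816 = €1954. That would push OOP to €7225.50, over the €6200 cap, so owner pays €6200 − €5271.50 = €928.50.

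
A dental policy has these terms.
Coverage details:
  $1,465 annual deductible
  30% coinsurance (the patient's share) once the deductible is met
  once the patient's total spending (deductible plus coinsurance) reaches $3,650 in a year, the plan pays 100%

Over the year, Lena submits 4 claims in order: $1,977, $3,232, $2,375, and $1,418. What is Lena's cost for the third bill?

Bill 1, $1,977: $1,465 finishes the deductible; $512 goes to coinsurance; patient's 30% is $153.60. Patient pays $1,618.60; OOP now $1,618.60.
Bill 2, $3,232: 30% coinsurance on $3,232 = $969.60. Patient pays $969.60; OOP now $2,588.20.
Bill 3, $2,375: 30% coinsurance on $2,375 = $712.50. Cost to patient: $712.50. OOP to date $3,300.70.

$712.50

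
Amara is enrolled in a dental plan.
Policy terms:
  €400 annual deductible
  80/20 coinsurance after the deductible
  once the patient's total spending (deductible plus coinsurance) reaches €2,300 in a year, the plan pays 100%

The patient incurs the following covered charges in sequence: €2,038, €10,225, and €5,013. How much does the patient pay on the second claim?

€1,572.40

Claim 1 (€2,038): €400 to deductible, leaving €1,638; patient's 20% is €327.60. Cost to patient: €727.60. OOP to date €727.60.
Claim 2 (€10,225): deductible met; 20% of €10,225 = €2,045. That would push OOP to €2,772.60, over the €2,300 cap, so patient pays €2,300 − €727.60 = €1,572.40.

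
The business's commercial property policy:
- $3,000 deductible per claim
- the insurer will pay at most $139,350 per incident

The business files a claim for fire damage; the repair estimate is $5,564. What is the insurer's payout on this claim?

Less the $3,000 deductible: $5,564 − $3,000 = $2,564.
That's under the $139,350 cap, so the insurer reimburses the full $2,564.

$2,564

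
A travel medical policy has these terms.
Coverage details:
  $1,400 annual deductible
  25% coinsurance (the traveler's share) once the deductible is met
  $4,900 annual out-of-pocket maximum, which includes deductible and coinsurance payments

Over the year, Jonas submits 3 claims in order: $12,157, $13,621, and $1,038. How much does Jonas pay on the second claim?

$810.75

#1 ($12,157): $1,400 finishes the deductible; $10,757 goes to coinsurance; traveler's 25% is $2,689.25. Cost to traveler: $4,089.25. OOP to date $4,089.25.
#2 ($13,621): deductible met; 25% of $13,621 = $3,405.25. That would push OOP to $7,494.50, over the $4,900 cap, so traveler pays $4,900 − $4,089.25 = $810.75.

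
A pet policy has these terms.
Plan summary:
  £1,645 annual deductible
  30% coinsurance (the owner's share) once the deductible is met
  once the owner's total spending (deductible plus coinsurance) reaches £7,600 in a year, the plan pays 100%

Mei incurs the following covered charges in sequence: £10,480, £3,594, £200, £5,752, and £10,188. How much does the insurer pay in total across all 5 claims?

Bill 1, £10,480: £1,645 finishes the deductible; £8,835 goes to coinsurance; owner's 30% is £2,650.50. Cost to owner: £4,295.50. OOP to date £4,295.50. Insurer: £10,480 − £4,295.50 = £6,184.50.
Bill 2, £3,594: 30% coinsurance on £3,594 = £1,078.20. Cost to owner: £1,078.20. OOP to date £5,373.70. Insurer: £3,594 − £1,078.20 = £2,515.80.
Bill 3, £200: deductible already satisfied, so owner's share is 30% × £200 = £60. Owner pays £60; OOP now £5,433.70. Insurer: £200 − £60 = £140.
Bill 4, £5,752: 30% coinsurance on £5,752 = £1,725.60. Cost to owner: £1,725.60. OOP to date £7,159.30. Insurer: £5,752 − £1,725.60 = £4,026.40.
Bill 5, £10,188: deductible met; 30% of £10,188 = £3,056.40. OOP would hit £10,215.70 > £7,600, so the cap limits the owner to £7,600 − £7,159.30 = £440.70. Insurer: £10,188 − £440.70 = £9,747.30.
Insurer total = bills − owner's total = £30,214 − £7,600 = £22,614.

£22,614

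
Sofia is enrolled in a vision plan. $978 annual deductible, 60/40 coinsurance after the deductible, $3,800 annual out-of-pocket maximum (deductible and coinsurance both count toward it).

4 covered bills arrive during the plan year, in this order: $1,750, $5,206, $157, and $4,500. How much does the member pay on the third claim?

Claim 1 — $1,750: deductible takes $978, $772 remains; coinsurance $772 × 40% = $308.80. Cost to member: $1,286.80. OOP to date $1,286.80.
Claim 2 — $5,206: 40% coinsurance on $5,206 = $2,082.40. Member owes $2,082.40 (running OOP $3,369.20).
Claim 3 — $157: deductible met; 40% of $157 = $62.80. Member owes $62.80 (running OOP $3,432).

$62.80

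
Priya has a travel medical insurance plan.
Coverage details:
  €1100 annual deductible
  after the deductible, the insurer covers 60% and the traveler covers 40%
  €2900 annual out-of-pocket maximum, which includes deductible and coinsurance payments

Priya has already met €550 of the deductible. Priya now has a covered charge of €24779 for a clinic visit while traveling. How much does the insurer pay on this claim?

€22429

Remaining deductible: €1100 − €550 = €550.
That leaves €24779 − €550 = €24229 for coinsurance.
Coinsurance: €24229 × 40% = €9691.60.
That puts the traveler's cost at €550 + €9691.60 = €10241.60 before any cap.
Adding €10241.60 to the €550 already spent would give €10791.60, which exceeds the €2900 cap; the traveler pays just €2900 − €550 = €2350.
Insurer pays the balance: €24779 − €2350 = €22429.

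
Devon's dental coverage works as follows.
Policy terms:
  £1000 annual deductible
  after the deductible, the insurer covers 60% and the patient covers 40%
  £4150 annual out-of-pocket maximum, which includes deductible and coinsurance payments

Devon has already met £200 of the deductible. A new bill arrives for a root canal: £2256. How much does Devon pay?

Deductible still to meet: £1000 − £200 = £800.
The remaining £1456 (= £2256 − £800) moves to coinsurance.
40% of £1456 = £582.40 falls to the patient.
That puts the patient's cost at £800 + £582.40 = £1382.40 before any cap.
Year-to-date out-of-pocket becomes £200 + £1382.40 = £1582.40, still under the £4150 maximum, so no cap applies.

£1382.40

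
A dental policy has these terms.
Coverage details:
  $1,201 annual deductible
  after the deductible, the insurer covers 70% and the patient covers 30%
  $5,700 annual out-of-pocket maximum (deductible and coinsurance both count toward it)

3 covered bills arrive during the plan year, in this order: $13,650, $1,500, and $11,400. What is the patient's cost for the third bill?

Bill 1, $13,650: $1,201 finishes the deductible; $12,449 goes to coinsurance; 30% of $12,449 = $3,734.70. Patient owes $4,935.70 (running OOP $4,935.70).
Bill 2, $1,500: 30% coinsurance on $1,500 = $450. Patient owes $450 (running OOP $5,385.70).
Bill 3, $11,400: deductible met; 30% of $11,400 = $3,420. Adding that to $5,385.70 gives $8,805.70, past the $5,700 cap; patient pays only $5,700 − $5,385.70 = $314.30.

$314.30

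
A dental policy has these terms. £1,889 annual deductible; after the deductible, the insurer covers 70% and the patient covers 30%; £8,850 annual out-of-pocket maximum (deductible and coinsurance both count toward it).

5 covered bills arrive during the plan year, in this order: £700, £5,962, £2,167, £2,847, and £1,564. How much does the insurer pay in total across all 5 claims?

#1 (£700): entire amount goes to the deductible. Cost to patient: £700. OOP to date £700. Plan pays £700 − £700 = £0.
#2 (£5,962): £1,189 finishes the deductible; £4,773 goes to coinsurance; 30% of £4,773 = £1,431.90. Cost to patient: £2,620.90. OOP to date £3,320.90. Insurer: £5,962 − £2,620.90 = £3,341.10.
#3 (£2,167): 30% coinsurance on £2,167 = £650.10. Patient pays £650.10; OOP now £3,971. Plan pays £2,167 − £650.10 = £1,516.90.
#4 (£2,847): deductible met; 30% of £2,847 = £854.10. Patient owes £854.10 (running OOP £4,825.10). Insurer: £2,847 − £854.10 = £1,992.90.
#5 (£1,564): deductible met; 30% of £1,564 = £469.20. Patient pays £469.20; OOP now £5,294.30. Insurer: £1,564 − £469.20 = £1,094.80.
Insurer total: £0 + £3,341.10 + £1,516.90 + £1,992.90 + £1,094.80 = £7,945.70.

£7,945.70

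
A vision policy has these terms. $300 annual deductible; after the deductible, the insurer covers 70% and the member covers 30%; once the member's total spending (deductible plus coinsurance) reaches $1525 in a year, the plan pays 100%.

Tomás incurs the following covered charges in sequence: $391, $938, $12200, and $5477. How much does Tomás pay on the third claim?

Claim 1 ($391): $300 to deductible, leaving $91; coinsurance $91 × 30% = $27.30. Cost to member: $327.30. OOP to date $327.30.
Claim 2 ($938): 30% coinsurance on $938 = $281.40. Member pays $281.40; OOP now $608.70.
Claim 3 ($12200): deductible met; 30% of $12200 = $3660. Adding that to $608.70 gives $4268.70, past the $1525 cap; member pays only $1525 − $608.70 = $916.30.

$916.30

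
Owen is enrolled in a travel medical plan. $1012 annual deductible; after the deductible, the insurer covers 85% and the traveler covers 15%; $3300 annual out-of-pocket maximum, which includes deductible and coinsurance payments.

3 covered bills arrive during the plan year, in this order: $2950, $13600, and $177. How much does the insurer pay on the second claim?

$11602.70

Bill 1, $2950: deductible takes $1012, $1938 remains; 15% of $1938 = $290.70. Cost to traveler: $1302.70. OOP to date $1302.70. Insurer: $2950 − $1302.70 = $1647.30.
Bill 2, $13600: deductible already satisfied, so traveler's share is 15% × $13600 = $2040. OOP would hit $3342.70 > $3300, so the cap limits the traveler to $3300 − $1302.70 = $1997.30. Insurer: $13600 − $1997.30 = $11602.70.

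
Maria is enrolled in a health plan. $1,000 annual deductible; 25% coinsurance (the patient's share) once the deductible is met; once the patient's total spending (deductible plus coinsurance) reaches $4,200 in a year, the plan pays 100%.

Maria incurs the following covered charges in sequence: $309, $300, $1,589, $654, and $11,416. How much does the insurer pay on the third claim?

Bill 1, $309: fully absorbed by the deductible. Cost to patient: $309. OOP to date $309. Plan pays $309 − $309 = $0.
Bill 2, $300: fully absorbed by the deductible. Patient owes $300 (running OOP $609). Insurer: $300 − $300 = $0.
Bill 3, $1,589: deductible takes $391, $1,198 remains; 25% of $1,198 = $299.50. Patient pays $690.50; OOP now $1,299.50. Insurer: $1,589 − $690.50 = $898.50.

$898.50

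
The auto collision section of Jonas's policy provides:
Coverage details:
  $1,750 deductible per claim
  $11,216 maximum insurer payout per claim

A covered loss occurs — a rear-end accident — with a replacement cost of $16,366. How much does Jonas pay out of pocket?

Subtract the deductible: $16,366 − $1,750 = $14,616.
The $11,216 per-incident cap binds; insurer pays $11,216.
Out of pocket: $16,366 − $11,216 = $5,150.

$5,150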